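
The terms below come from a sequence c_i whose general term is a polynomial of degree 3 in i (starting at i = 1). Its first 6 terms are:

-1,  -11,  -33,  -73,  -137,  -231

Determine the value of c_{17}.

-4961

1st diffs: -10, -22, -40, -64, -94.
2nd diffs: -12, -18, -24, -30.
3rd diffs: -6, -6, -6 (constant).
So c_i = -i^3 - 3i + 3.
Evaluating at i = 17 gives c_{17} = -4961.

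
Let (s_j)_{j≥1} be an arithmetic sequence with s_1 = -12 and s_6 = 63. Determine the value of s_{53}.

768

Common difference d = (63 - (-12)) / (6 - 1) = 15.
s_j = -12 + (j - 1)·15.
s_{53} = -12 + 52·15 = 768.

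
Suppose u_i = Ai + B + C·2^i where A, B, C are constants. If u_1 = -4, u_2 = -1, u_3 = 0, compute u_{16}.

-65463

Plug in i = 1, 2, 3: A + B + 2C = -4; 2A + B + 4C = -1; 3A + B + 8C = 0.
Subtracting the first from the second: A + 2C = 3.
Subtracting the second from the third: A + 4C = 1.
Solving: C = -1, A = 5, then B = -7.
So u_i = 5·i + (-7) + (-1)·2^i; at i=16 this is -65463.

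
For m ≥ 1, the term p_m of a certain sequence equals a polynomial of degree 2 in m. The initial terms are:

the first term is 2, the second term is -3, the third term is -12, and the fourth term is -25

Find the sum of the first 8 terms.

-348

1st diffs: -5, -9, -13.
2nd diffs: -4, -4 (constant).
So p_m = -2m^2 + m + 3.
Continuing: -42, -63, -88, -117.
Summing m = 1..8 (8 terms) gives -348.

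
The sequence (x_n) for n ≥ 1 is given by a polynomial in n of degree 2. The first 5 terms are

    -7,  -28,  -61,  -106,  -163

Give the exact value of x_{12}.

-898

1st diffs: -21, -33, -45, -57.
2nd diffs: -12, -12, -12 (constant).
Newton forward-difference form: x_n = -7 + (-21)·C(n-1,1) + (-12)·C(n-1,2).
At n = 12: n-1 = 11, so x_{12} = -7 - 231 - 660 = -898.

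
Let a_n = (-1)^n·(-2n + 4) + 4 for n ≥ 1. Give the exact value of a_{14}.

(-1)^14 = 1; -2n + 4 at n=14 is -24; so a_{14} = -20.

-20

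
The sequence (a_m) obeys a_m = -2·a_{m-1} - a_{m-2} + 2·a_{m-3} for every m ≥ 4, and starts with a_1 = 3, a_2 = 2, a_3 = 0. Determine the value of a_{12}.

Compute successive terms:
a_4 = 4, a_5 = -4, a_6 = 4, a_7 = 4, a_8 = -20, a_9 = 44, a_{10} = -60, a_{11} = 36, a_{12} = 76.

76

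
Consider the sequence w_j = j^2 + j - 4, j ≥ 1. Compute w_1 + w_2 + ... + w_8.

Over j = 1..8: Σj = 36, Σj² = 204.
Total = (1)·204 + (1)·36 + (-4)·8 = 208.

208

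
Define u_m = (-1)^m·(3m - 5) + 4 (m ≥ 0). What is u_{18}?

53

(-1)^18 = 1; 3m - 5 at m=18 is 49; so u_{18} = 53.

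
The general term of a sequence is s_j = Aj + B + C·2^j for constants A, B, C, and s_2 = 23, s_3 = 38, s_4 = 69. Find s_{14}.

65531

Plug in j = 2, 3, 4: 2A + B + 4C = 23; 3A + B + 8C = 38; 4A + B + 16C = 69.
Subtracting the first from the second: A + 4C = 15.
Subtracting the second from the third: A + 8C = 31.
Solving: C = 4, A = -1, then B = 9.
Hence s_{14} = -1·14 + 9 + 4·16384 = 65531.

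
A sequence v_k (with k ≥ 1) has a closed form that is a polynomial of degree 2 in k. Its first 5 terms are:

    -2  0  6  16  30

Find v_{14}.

336

1st diffs: 2, 6, 10, 14.
2nd diffs: 4, 4, 4 (constant).
Newton forward-difference form: v_k = -2 + 2·C(k-1,1) + 4·C(k-1,2).
At k = 14: k-1 = 13, so v_{14} = -2 + 26 + 312 = 336.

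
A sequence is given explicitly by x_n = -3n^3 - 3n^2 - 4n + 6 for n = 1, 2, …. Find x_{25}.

-48844

x_{25} = -3·25^3 - 3·25^2 - 4·25 + 6 = -48844.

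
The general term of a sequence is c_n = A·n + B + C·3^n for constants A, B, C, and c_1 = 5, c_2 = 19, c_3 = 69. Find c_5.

709

Write the equations: A + B + 3C = 5; 2A + B + 9C = 19; 3A + B + 27C = 69.
Subtracting the first from the second: A + 6C = 14.
Subtracting the second from the third: A + 18C = 50.
Solving: C = 3, A = -4, then B = 0.
So c_n = -4·n + 0 + 3·3^n; at n=5 this is 709.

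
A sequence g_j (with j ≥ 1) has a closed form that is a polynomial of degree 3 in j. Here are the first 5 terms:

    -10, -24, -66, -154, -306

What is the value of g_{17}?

1st diffs: -14, -42, -88, -152.
2nd diffs: -28, -46, -64.
3rd diffs: -18, -18 (constant).
Newton forward-difference form: g_j = -10 + (-14)·C(j-1,1) + (-28)·C(j-1,2) + (-18)·C(j-1,3).
At j = 17: j-1 = 16, so g_{17} = -10 - 224 - 3360 - 10080 = -13674.

-13674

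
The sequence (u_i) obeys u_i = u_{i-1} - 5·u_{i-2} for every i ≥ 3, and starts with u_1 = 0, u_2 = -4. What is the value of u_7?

Step forward from the initial values:
u_3 = -4  u_4 = 16  u_5 = 36  u_6 = -44  u_7 = -224.

-224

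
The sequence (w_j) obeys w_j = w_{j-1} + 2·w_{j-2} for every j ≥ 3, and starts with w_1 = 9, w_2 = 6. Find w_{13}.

Compute successive terms:
w_3 = 24, w_4 = 36, w_5 = 84, …, w_{10} = 2556, w_{11} = 5124, w_{12} = 10236, w_{13} = 20484.
(Characteristic roots are 2 and -1.)

20484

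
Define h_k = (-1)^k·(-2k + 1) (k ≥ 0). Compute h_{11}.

21

(-1)^11 = -1; -2k + 1 at k=11 is -21; so h_{11} = 21.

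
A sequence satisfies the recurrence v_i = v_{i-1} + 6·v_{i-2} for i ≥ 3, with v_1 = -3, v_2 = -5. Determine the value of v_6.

-509

v_3 = -23; v_4 = -53; v_5 = -191; v_6 = -509.
(Characteristic roots are 3 and -2.)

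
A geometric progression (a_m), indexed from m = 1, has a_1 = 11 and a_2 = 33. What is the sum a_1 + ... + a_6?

Common ratio r = 3.
a_m = 11·3^(m-1).
S = 11·(3^6 - 1)/(3 - 1) = 11·(729 - 1)/(2) = 4004.

4004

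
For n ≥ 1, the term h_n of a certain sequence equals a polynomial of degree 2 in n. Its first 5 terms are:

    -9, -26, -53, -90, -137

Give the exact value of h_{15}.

1st diffs: -17, -27, -37, -47.
2nd diffs: -10, -10, -10 (constant).
Newton forward-difference form: h_n = -9 + (-17)·C(n-1,1) + (-10)·C(n-1,2).
At n = 15: n-1 = 14, so h_{15} = -9 - 238 - 910 = -1157.

-1157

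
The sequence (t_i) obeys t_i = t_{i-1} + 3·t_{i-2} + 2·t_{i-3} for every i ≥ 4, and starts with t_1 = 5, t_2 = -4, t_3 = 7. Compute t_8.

288

t_4 = 5; t_5 = 18; t_6 = 47; t_7 = 111; t_8 = 288.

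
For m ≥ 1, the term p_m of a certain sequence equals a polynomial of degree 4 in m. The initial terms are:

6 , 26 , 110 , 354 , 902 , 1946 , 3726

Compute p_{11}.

24686

1st diffs: 20, 84, 244, 548, 1044, 1780.
2nd diffs: 64, 160, 304, 496, 736.
3rd diffs: 96, 144, 192, 240.
4th diffs: 48, 48, 48 (constant).
Newton forward-difference form: p_m = 6 + 20·C(m-1,1) + 64·C(m-1,2) + 96·C(m-1,3) + 48·C(m-1,4).
At m = 11: m-1 = 10, so p_{11} = 6 + 200 + 2880 + 11520 + 10080 = 24686.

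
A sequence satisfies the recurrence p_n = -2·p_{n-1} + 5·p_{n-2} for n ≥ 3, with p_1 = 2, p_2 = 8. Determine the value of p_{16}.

121304572

Iterate the recurrence:
p_3 = -6; p_4 = 52; p_5 = -134; …; p_{13} = -2955094; p_{14} = 10194848; p_{15} = -35165166; p_{16} = 121304572.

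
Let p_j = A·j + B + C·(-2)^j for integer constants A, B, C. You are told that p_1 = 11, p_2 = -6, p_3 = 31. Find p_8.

The three given values yield: A + B - 2C = 11; 2A + B + 4C = -6; 3A + B - 8C = 31.
Subtracting the first from the second: A + 6C = -17.
Subtracting the second from the third: A - 12C = 37.
Solving: C = -3, A = 1, then B = 4.
Hence p_8 = 1·8 + 4 + (-3)·256 = -756.

-756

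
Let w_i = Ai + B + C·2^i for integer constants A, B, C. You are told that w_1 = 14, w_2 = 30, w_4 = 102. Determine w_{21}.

10485884

The three given values yield: A + B + 2C = 14; 2A + B + 4C = 30; 4A + B + 16C = 102.
Subtracting the first from the second: A + 2C = 16.
Subtracting the second from the third: 2A + 12C = 72.
Solving: C = 5, A = 6, then B = -2.
So w_i = 6·i + (-2) + 5·2^i; at i=21 this is 10485884.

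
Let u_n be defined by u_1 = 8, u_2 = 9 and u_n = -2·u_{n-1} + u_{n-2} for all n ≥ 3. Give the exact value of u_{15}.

-459350

Compute successive terms:
u_3 = -10, u_4 = 29, u_5 = -68, …, u_{12} = 32645, u_{13} = -78812, u_{14} = 190269, u_{15} = -459350.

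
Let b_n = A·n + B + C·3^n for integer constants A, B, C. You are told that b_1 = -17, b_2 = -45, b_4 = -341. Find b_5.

Write the equations: A + B + 3C = -17; 2A + B + 9C = -45; 4A + B + 81C = -341.
Subtracting the first from the second: A + 6C = -28.
Subtracting the second from the third: 2A + 72C = -296.
Solving: C = -4, A = -4, then B = -1.
So b_n = -4·n + (-1) + (-4)·3^n; at n=5 this is -993.

-993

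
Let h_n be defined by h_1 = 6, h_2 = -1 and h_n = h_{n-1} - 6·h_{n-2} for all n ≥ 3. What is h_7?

Iterate the recurrence:
h_3 = -37;  h_4 = -31;  h_5 = 191;  h_6 = 377;  h_7 = -769.

-769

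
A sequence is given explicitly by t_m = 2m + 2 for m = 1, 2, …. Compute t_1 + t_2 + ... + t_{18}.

Over m = 1..18: Σm = 171.
Total = (2)·171 + (2)·18 = 378.

378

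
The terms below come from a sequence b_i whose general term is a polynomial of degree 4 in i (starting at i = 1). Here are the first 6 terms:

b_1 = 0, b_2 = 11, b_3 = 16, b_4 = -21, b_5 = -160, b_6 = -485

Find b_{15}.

-37520

1st diffs: 11, 5, -37, -139, -325.
2nd diffs: -6, -42, -102, -186.
3rd diffs: -36, -60, -84.
4th diffs: -24, -24 (constant).
So b_i = -i^4 + 4i^3 - 2i^2 + 4i - 5.
Evaluating at i = 15 gives b_{15} = -37520.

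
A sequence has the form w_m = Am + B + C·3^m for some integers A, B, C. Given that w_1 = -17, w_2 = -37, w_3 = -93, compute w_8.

The three given values yield: A + B + 3C = -17; 2A + B + 9C = -37; 3A + B + 27C = -93.
Subtracting the first from the second: A + 6C = -20.
Subtracting the second from the third: A + 18C = -56.
Solving: C = -3, A = -2, then B = -6.
So w_m = -2·m + (-6) + (-3)·3^m; at m=8 this is -19705.

-19705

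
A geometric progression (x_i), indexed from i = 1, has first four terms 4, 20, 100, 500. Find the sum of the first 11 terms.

48828124

Common ratio r = 5.
x_i = 4·5^(i-1).
S = 4·(5^11 - 1)/(5 - 1) = 4·(48828125 - 1)/(4) = 48828124.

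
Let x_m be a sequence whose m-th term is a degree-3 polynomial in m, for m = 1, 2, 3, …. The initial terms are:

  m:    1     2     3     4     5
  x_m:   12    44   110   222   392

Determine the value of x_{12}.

4214

1st diffs: 32, 66, 112, 170.
2nd diffs: 34, 46, 58.
3rd diffs: 12, 12 (constant).
So x_m = 2m^3 + 5m^2 + 3m + 2.
Evaluating at m = 12 gives x_{12} = 4214.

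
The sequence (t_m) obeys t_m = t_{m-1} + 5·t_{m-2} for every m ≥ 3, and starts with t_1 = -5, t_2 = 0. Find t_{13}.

-440525

Iterate the recurrence:
t_3 = -25  t_4 = -25  t_5 = -150  …  t_{10} = -19525  t_{11} = -57150  t_{12} = -154775  t_{13} = -440525.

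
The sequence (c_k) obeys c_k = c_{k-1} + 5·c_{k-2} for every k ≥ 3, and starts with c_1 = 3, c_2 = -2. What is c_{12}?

Compute successive terms:
c_3 = 13  c_4 = 3  c_5 = 68  c_6 = 83  c_7 = 423  c_8 = 838  c_9 = 2953  c_{10} = 7143  c_{11} = 21908  c_{12} = 57623.

57623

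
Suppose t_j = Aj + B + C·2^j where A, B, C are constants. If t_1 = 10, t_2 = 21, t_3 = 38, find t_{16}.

196687

Plug in j = 1, 2, 3: A + B + 2C = 10; 2A + B + 4C = 21; 3A + B + 8C = 38.
Subtracting the first from the second: A + 2C = 11.
Subtracting the second from the third: A + 4C = 17.
Solving: C = 3, A = 5, then B = -1.
So t_j = 5·j + (-1) + 3·2^j; at j=16 this is 196687.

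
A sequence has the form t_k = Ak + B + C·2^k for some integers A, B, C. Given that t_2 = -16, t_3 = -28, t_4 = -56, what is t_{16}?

-262088

The three given values yield: 2A + B + 4C = -16; 3A + B + 8C = -28; 4A + B + 16C = -56.
Subtracting the first from the second: A + 4C = -12.
Subtracting the second from the third: A + 8C = -28.
Solving: C = -4, A = 4, then B = -8.
So t_k = 4·k + (-8) + (-4)·2^k; at k=16 this is -262088.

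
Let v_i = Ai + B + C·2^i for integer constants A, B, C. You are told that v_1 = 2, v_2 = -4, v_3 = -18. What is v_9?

At i = 1, 2, 3: A + B + 2C = 2; 2A + B + 4C = -4; 3A + B + 8C = -18.
Subtracting the first from the second: A + 2C = -6.
Subtracting the second from the third: A + 4C = -14.
Solving: C = -4, A = 2, then B = 8.
So v_i = 2·i + 8 + (-4)·2^i; at i=9 this is -2022.

-2022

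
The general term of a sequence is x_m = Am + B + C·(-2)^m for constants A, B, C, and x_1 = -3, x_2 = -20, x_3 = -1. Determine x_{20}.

At m = 1, 2, 3: A + B - 2C = -3; 2A + B + 4C = -20; 3A + B - 8C = -1.
Subtracting the first from the second: A + 6C = -17.
Subtracting the second from the third: A - 12C = 19.
Solving: C = -2, A = -5, then B = -2.
Hence x_{20} = -5·20 + (-2) + (-2)·1048576 = -2097254.

-2097254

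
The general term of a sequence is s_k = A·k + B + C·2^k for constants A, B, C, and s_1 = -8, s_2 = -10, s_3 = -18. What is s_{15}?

Write the equations: A + B + 2C = -8; 2A + B + 4C = -10; 3A + B + 8C = -18.
Subtracting the first from the second: A + 2C = -2.
Subtracting the second from the third: A + 4C = -8.
Solving: C = -3, A = 4, then B = -6.
Therefore s_{15} = 60 + (-6) + (-3)·32768 = -98250.

-98250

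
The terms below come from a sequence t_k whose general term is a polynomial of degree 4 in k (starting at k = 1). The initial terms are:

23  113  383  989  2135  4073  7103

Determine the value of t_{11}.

37823

1st diffs: 90, 270, 606, 1146, 1938, 3030.
2nd diffs: 180, 336, 540, 792, 1092.
3rd diffs: 156, 204, 252, 300.
4th diffs: 48, 48, 48 (constant).
Newton forward-difference form: t_k = 23 + 90·C(k-1,1) + 180·C(k-1,2) + 156·C(k-1,3) + 48·C(k-1,4).
At k = 11: k-1 = 10, so t_{11} = 23 + 900 + 8100 + 18720 + 10080 = 37823.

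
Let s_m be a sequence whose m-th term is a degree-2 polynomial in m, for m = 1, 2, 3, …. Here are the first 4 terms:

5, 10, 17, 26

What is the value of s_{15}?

257

1st diffs: 5, 7, 9.
2nd diffs: 2, 2 (constant).
Newton forward-difference form: s_m = 5 + 5·C(m-1,1) + 2·C(m-1,2).
At m = 15: m-1 = 14, so s_{15} = 5 + 70 + 182 = 257.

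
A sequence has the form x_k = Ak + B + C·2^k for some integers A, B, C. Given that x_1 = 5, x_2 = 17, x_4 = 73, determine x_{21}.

8388685

At k = 1, 2, 4: A + B + 2C = 5; 2A + B + 4C = 17; 4A + B + 16C = 73.
Subtracting the first from the second: A + 2C = 12.
Subtracting the second from the third: 2A + 12C = 56.
Solving: C = 4, A = 4, then B = -7.
Hence x_{21} = 4·21 + (-7) + 4·2097152 = 8388685.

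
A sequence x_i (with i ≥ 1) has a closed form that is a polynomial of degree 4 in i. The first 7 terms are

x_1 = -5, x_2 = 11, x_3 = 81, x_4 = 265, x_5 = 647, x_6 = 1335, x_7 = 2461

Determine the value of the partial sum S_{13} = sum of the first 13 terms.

1st diffs: 16, 70, 184, 382, 688, 1126.
2nd diffs: 54, 114, 198, 306, 438.
3rd diffs: 60, 84, 108, 132.
4th diffs: 24, 24, 24 (constant).
Newton forward-difference form: x_i = -5 + 16·C(i-1,1) + 54·C(i-1,2) + 60·C(i-1,3) + 24·C(i-1,4).
Continuing: …, 4181, 6675, 10147, 14825, …, x_{13} = 28831.
Summing i = 1..13 (13 terms) gives 90415.

90415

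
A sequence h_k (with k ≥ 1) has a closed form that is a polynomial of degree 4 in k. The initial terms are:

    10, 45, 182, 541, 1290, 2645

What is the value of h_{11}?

29430

1st diffs: 35, 137, 359, 749, 1355.
2nd diffs: 102, 222, 390, 606.
3rd diffs: 120, 168, 216.
4th diffs: 48, 48 (constant).
So h_k = 2k^4 + k^2 + 2k + 5.
Evaluating at k = 11 gives h_{11} = 29430.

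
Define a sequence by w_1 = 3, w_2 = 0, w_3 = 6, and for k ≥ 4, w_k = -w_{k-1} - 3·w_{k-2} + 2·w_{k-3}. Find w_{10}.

Iterate the recurrence:
w_4 = 0  w_5 = -18  w_6 = 30  w_7 = 24  w_8 = -150  w_9 = 138  w_{10} = 360.

360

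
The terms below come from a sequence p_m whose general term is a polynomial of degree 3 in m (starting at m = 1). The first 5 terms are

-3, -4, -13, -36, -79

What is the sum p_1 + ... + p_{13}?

1st diffs: -1, -9, -23, -43.
2nd diffs: -8, -14, -20.
3rd diffs: -6, -6 (constant).
Newton forward-difference form: p_m = -3 + (-1)·C(m-1,1) + (-8)·C(m-1,2) + (-6)·C(m-1,3).
Continuing: …, -148, -249, -388, -571, …, p_{13} = -1863.
Summing m = 1..13 (13 terms) gives -6695.

-6695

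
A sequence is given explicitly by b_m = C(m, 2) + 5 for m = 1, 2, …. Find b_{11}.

60

C(11, 2) = 55, so b_{11} = 60.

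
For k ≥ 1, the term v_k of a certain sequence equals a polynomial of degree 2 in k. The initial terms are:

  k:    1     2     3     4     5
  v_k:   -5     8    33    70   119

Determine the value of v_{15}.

1269

1st diffs: 13, 25, 37, 49.
2nd diffs: 12, 12, 12 (constant).
Newton forward-difference form: v_k = -5 + 13·C(k-1,1) + 12·C(k-1,2).
At k = 15: k-1 = 14, so v_{15} = -5 + 182 + 1092 = 1269.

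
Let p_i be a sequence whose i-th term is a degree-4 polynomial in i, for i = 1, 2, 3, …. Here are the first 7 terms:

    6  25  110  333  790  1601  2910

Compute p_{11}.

1st diffs: 19, 85, 223, 457, 811, 1309.
2nd diffs: 66, 138, 234, 354, 498.
3rd diffs: 72, 96, 120, 144.
4th diffs: 24, 24, 24 (constant).
So p_i = i^4 + 2i^3 - 4i^2 + 2i + 5.
Evaluating at i = 11 gives p_{11} = 16846.

16846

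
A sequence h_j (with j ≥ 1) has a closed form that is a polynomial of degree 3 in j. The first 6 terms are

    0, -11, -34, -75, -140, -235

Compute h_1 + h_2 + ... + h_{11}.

1st diffs: -11, -23, -41, -65, -95.
2nd diffs: -12, -18, -24, -30.
3rd diffs: -6, -6, -6 (constant).
So h_j = -j^3 - 4j + 5.
Continuing: …, -366, -539, -760, -1035, …, h_{11} = -1370.
Summing j = 1..11 (11 terms) gives -4565.

-4565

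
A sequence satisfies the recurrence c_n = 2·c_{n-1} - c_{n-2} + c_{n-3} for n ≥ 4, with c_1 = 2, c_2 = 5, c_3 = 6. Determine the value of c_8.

94

Applying the relation repeatedly:
c_4 = 9;  c_5 = 17;  c_6 = 31;  c_7 = 54;  c_8 = 94.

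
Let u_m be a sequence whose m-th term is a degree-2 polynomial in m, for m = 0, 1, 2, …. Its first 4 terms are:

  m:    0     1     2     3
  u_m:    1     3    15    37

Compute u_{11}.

1st diffs: 2, 12, 22.
2nd diffs: 10, 10 (constant).
Newton forward-difference form: u_m = 1 + 2·C(m,1) + 10·C(m,2).
At m = 11: m = 11, so u_{11} = 1 + 22 + 550 = 573.

573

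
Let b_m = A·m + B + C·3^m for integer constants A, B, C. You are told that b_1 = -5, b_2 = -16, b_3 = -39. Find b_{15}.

At m = 1, 2, 3: A + B + 3C = -5; 2A + B + 9C = -16; 3A + B + 27C = -39.
Subtracting the first from the second: A + 6C = -11.
Subtracting the second from the third: A + 18C = -23.
Solving: C = -1, A = -5, then B = 3.
Hence b_{15} = -5·15 + 3 + (-1)·14348907 = -14348979.

-14348979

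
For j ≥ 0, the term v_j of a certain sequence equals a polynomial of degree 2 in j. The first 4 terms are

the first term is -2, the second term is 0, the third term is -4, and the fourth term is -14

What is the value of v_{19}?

1st diffs: 2, -4, -10.
2nd diffs: -6, -6 (constant).
Newton forward-difference form: v_j = -2 + 2·C(j,1) + (-6)·C(j,2).
At j = 19: j = 19, so v_{19} = -2 + 38 - 1026 = -990.

-990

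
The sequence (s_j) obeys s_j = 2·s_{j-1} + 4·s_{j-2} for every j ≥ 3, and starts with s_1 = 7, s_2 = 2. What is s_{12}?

Step forward from the initial values:
s_3 = 32  s_4 = 72  s_5 = 272  s_6 = 832  s_7 = 2752  s_8 = 8832  s_9 = 28672  s_{10} = 92672  s_{11} = 300032  s_{12} = 970752.

970752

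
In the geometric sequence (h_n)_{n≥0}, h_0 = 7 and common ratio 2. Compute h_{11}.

h_n = 7·2^(n-0).
h_{11} = 7·2^11 = 14336.

14336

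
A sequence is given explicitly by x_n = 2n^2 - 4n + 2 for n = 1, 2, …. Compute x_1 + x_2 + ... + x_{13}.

Over n = 1..13: Σn = 91, Σn² = 819.
Total = (2)·819 + (-4)·91 + (2)·13 = 1300.

1300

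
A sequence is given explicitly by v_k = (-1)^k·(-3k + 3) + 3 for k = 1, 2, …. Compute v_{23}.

69

(-1)^23 = -1; -3k + 3 at k=23 is -66; so v_{23} = 69.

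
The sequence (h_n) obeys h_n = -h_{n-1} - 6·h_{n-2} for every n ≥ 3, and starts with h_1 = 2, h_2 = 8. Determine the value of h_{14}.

-485932

Step forward from the initial values:
h_3 = -20; h_4 = -28; h_5 = 148; …; h_{11} = -18572; h_{12} = 74900; h_{13} = 36532; h_{14} = -485932.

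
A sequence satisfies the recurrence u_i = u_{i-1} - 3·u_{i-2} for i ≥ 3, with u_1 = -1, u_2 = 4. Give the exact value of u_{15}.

-6113

Step forward from the initial values:
u_3 = 7, u_4 = -5, u_5 = -26, …, u_{12} = 1105, u_{13} = 1399, u_{14} = -1916, u_{15} = -6113.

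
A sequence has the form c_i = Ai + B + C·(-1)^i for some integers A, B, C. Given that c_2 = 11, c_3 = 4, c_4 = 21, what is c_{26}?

The three given values yield: 2A + B + C = 11; 3A + B - C = 4; 4A + B + C = 21.
Subtracting the first from the second: A - 2C = -7.
Subtracting the second from the third: A + 2C = 17.
Solving: C = 6, A = 5, then B = -5.
So c_i = 5·i + (-5) + 6·(-1)^i; at i=26 this is 131.

131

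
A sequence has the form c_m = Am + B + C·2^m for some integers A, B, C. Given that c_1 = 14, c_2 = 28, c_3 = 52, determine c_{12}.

20528

The three given values yield: A + B + 2C = 14; 2A + B + 4C = 28; 3A + B + 8C = 52.
Subtracting the first from the second: A + 2C = 14.
Subtracting the second from the third: A + 4C = 24.
Solving: C = 5, A = 4, then B = 0.
So c_m = 4·m + 0 + 5·2^m; at m=12 this is 20528.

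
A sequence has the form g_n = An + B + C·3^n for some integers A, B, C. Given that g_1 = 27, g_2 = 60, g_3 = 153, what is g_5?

1239

Write the equations: A + B + 3C = 27; 2A + B + 9C = 60; 3A + B + 27C = 153.
Subtracting the first from the second: A + 6C = 33.
Subtracting the second from the third: A + 18C = 93.
Solving: C = 5, A = 3, then B = 9.
So g_n = 3·n + 9 + 5·3^n; at n=5 this is 1239.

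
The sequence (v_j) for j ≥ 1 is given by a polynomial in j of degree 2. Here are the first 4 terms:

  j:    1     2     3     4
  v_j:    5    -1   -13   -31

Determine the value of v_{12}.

1st diffs: -6, -12, -18.
2nd diffs: -6, -6 (constant).
Newton forward-difference form: v_j = 5 + (-6)·C(j-1,1) + (-6)·C(j-1,2).
At j = 12: j-1 = 11, so v_{12} = 5 - 66 - 330 = -391.

-391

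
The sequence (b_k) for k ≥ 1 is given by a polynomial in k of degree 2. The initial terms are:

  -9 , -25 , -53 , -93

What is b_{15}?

-1325

1st diffs: -16, -28, -40.
2nd diffs: -12, -12 (constant).
So b_k = -6k^2 + 2k - 5.
Evaluating at k = 15 gives b_{15} = -1325.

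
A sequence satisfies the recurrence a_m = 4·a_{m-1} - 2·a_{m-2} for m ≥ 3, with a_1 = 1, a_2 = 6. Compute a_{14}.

16397184

a_3 = 22;  a_4 = 76;  a_5 = 260;  …;  a_{11} = 412000;  a_{12} = 1406656;  a_{13} = 4802624;  a_{14} = 16397184.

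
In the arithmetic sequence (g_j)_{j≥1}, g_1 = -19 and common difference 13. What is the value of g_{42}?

514

g_j = -19 + (j - 1)·13.
g_{42} = -19 + 41·13 = 514.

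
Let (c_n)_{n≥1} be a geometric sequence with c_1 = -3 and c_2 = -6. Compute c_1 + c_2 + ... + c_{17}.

-393213

Common ratio r = 2.
c_n = (-3)·2^(n-1).
S = (-3)·(2^17 - 1)/(2 - 1) = (-3)·(131072 - 1)/(1) = -393213.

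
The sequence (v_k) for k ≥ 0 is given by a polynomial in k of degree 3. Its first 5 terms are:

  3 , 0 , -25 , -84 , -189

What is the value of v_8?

-1309

1st diffs: -3, -25, -59, -105.
2nd diffs: -22, -34, -46.
3rd diffs: -12, -12 (constant).
So v_k = -2k^3 - 5k^2 + 4k + 3.
Evaluating at k = 8 gives v_8 = -1309.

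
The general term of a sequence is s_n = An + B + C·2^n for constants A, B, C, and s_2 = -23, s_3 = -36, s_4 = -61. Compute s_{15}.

-98328

Plug in n = 2, 3, 4: 2A + B + 4C = -23; 3A + B + 8C = -36; 4A + B + 16C = -61.
Subtracting the first from the second: A + 4C = -13.
Subtracting the second from the third: A + 8C = -25.
Solving: C = -3, A = -1, then B = -9.
So s_n = -1·n + (-9) + (-3)·2^n; at n=15 this is -98328.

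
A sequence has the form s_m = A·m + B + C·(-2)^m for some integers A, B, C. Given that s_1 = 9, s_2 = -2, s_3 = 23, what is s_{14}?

At m = 1, 2, 3: A + B - 2C = 9; 2A + B + 4C = -2; 3A + B - 8C = 23.
Subtracting the first from the second: A + 6C = -11.
Subtracting the second from the third: A - 12C = 25.
Solving: C = -2, A = 1, then B = 4.
Hence s_{14} = 1·14 + 4 + (-2)·16384 = -32750.

-32750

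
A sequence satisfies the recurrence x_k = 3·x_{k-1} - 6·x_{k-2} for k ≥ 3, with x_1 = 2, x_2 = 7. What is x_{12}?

Applying the relation repeatedly:
x_3 = 9;  x_4 = -15;  x_5 = -99;  x_6 = -207;  x_7 = -27;  x_8 = 1161;  x_9 = 3645;  x_{10} = 3969;  x_{11} = -9963;  x_{12} = -53703.

-53703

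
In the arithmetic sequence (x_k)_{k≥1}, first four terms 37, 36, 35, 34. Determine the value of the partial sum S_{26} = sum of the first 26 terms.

637

Common difference d = -1.
x_k = 37 + (k - 1)·(-1).
x_{26} = 12; S = 26·(37 + 12)/2 = 637.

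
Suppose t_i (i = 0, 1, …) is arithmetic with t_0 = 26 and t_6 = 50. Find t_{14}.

Common difference d = (50 - 26) / (6 - 0) = 4.
t_i = 26 + (i - 0)·4.
t_{14} = 26 + 14·4 = 82.

82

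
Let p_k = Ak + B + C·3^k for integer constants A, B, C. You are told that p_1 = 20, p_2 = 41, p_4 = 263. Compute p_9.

Plug in k = 1, 2, 4: A + B + 3C = 20; 2A + B + 9C = 41; 4A + B + 81C = 263.
Subtracting the first from the second: A + 6C = 21.
Subtracting the second from the third: 2A + 72C = 222.
Solving: C = 3, A = 3, then B = 8.
Hence p_9 = 3·9 + 8 + 3·19683 = 59084.

59084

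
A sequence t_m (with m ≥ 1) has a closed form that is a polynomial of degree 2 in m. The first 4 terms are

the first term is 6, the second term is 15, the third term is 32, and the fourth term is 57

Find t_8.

237

1st diffs: 9, 17, 25.
2nd diffs: 8, 8 (constant).
Newton forward-difference form: t_m = 6 + 9·C(m-1,1) + 8·C(m-1,2).
At m = 8: m-1 = 7, so t_8 = 6 + 63 + 168 = 237.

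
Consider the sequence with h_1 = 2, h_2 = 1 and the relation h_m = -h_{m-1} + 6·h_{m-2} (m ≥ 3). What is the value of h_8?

Compute successive terms:
h_3 = 11  h_4 = -5  h_5 = 71  h_6 = -101  h_7 = 527  h_8 = -1133.
(Characteristic roots are 2 and -3.)

-1133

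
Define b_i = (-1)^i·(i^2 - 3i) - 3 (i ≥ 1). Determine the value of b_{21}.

(-1)^21 = -1; i^2 - 3i at i=21 is 378; so b_{21} = -381.

-381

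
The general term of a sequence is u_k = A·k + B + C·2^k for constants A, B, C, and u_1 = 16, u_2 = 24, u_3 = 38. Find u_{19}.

1572910

Plug in k = 1, 2, 3: A + B + 2C = 16; 2A + B + 4C = 24; 3A + B + 8C = 38.
Subtracting the first from the second: A + 2C = 8.
Subtracting the second from the third: A + 4C = 14.
Solving: C = 3, A = 2, then B = 8.
So u_k = 2·k + 8 + 3·2^k; at k=19 this is 1572910.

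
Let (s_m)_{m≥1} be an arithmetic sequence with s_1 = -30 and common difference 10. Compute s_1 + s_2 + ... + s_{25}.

2250

s_m = -30 + (m - 1)·10.
s_{25} = 210; S = 25·(-30 + 210)/2 = 2250.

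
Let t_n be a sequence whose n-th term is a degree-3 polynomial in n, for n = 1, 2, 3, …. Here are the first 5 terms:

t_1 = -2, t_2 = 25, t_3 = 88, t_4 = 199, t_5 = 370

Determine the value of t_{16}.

1st diffs: 27, 63, 111, 171.
2nd diffs: 36, 48, 60.
3rd diffs: 12, 12 (constant).
So t_n = 2n^3 + 6n^2 - 5n - 5.
Evaluating at n = 16 gives t_{16} = 9643.

9643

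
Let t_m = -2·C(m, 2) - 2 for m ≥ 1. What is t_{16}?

C(16, 2) = 120, so t_{16} = -242.

-242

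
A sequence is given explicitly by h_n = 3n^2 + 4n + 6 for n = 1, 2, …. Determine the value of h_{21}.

h_{21} = 3·21^2 + 4·21 + 6 = 1413.

1413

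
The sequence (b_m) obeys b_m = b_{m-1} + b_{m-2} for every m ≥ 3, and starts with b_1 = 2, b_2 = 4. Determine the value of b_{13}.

b_3 = 6;  b_4 = 10;  b_5 = 16;  …;  b_{10} = 178;  b_{11} = 288;  b_{12} = 466;  b_{13} = 754.

754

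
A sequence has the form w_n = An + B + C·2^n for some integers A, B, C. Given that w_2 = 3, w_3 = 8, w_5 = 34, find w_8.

261

At n = 2, 3, 5: 2A + B + 4C = 3; 3A + B + 8C = 8; 5A + B + 32C = 34.
Subtracting the first from the second: A + 4C = 5.
Subtracting the second from the third: 2A + 24C = 26.
Solving: C = 1, A = 1, then B = -3.
Hence w_8 = 1·8 + (-3) + 1·256 = 261.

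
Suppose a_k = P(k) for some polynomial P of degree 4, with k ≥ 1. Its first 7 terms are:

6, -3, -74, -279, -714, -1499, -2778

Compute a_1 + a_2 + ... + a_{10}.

-28953

1st diffs: -9, -71, -205, -435, -785, -1279.
2nd diffs: -62, -134, -230, -350, -494.
3rd diffs: -72, -96, -120, -144.
4th diffs: -24, -24, -24 (constant).
Newton forward-difference form: a_k = 6 + (-9)·C(k-1,1) + (-62)·C(k-1,2) + (-72)·C(k-1,3) + (-24)·C(k-1,4).
Continuing: -4719, -7514, -11379.
Summing k = 1..10 (10 terms) gives -28953.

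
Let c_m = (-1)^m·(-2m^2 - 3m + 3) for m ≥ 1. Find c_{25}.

1322

(-1)^25 = -1; -2m^2 - 3m + 3 at m=25 is -1322; so c_{25} = 1322.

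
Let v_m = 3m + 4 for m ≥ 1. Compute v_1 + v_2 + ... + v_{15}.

420

Over m = 1..15: Σm = 120.
Total = (3)·120 + (4)·15 = 420.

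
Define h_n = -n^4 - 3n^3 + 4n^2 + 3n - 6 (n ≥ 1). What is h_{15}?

h_{15} = -1·15^4 - 3·15^3 + 4·15^2 + 3·15 - 6 = -59811.

-59811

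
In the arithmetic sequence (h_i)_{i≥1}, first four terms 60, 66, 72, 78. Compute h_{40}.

294

Common difference d = 6.
h_i = 60 + (i - 1)·6.
h_{40} = 60 + 39·6 = 294.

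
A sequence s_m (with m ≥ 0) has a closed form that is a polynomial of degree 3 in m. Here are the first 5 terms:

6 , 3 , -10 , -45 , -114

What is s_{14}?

-5314

1st diffs: -3, -13, -35, -69.
2nd diffs: -10, -22, -34.
3rd diffs: -12, -12 (constant).
Newton forward-difference form: s_m = 6 + (-3)·C(m,1) + (-10)·C(m,2) + (-12)·C(m,3).
At m = 14: m = 14, so s_{14} = 6 - 42 - 910 - 4368 = -5314.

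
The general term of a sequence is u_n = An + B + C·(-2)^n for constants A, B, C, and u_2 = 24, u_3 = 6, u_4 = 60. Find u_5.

Write the equations: 2A + B + 4C = 24; 3A + B - 8C = 6; 4A + B + 16C = 60.
Subtracting the first from the second: A - 12C = -18.
Subtracting the second from the third: A + 24C = 54.
Solving: C = 2, A = 6, then B = 4.
Hence u_5 = 6·5 + 4 + 2·(-32) = -30.

-30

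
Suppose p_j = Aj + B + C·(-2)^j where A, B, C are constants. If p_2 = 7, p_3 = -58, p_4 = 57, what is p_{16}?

327597

Plug in j = 2, 3, 4: 2A + B + 4C = 7; 3A + B - 8C = -58; 4A + B + 16C = 57.
Subtracting the first from the second: A - 12C = -65.
Subtracting the second from the third: A + 24C = 115.
Solving: C = 5, A = -5, then B = -3.
Hence p_{16} = -5·16 + (-3) + 5·65536 = 327597.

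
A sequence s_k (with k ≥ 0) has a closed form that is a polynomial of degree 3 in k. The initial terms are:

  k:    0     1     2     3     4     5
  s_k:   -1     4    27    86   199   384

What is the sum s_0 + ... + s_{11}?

13188

1st diffs: 5, 23, 59, 113, 185.
2nd diffs: 18, 36, 54, 72.
3rd diffs: 18, 18, 18 (constant).
Newton forward-difference form: s_k = -1 + 5·C(k,1) + 18·C(k,2) + 18·C(k,3).
Continuing: …, 659, 1042, 1551, 2204, …, s_{11} = 4014.
Summing k = 0..11 (12 terms) gives 13188.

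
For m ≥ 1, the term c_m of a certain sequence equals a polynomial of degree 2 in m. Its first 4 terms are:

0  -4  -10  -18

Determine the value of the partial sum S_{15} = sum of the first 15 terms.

-1330

1st diffs: -4, -6, -8.
2nd diffs: -2, -2 (constant).
So c_m = -m^2 - m + 2.
Continuing: …, -28, -40, -54, -70, …, c_{15} = -238.
Summing m = 1..15 (15 terms) gives -1330.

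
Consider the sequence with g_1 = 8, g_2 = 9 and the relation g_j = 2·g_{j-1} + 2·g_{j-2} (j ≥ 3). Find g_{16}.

15123584

Applying the relation repeatedly:
g_3 = 34  g_4 = 86  g_5 = 240  …  g_{13} = 741632  g_{14} = 2026176  g_{15} = 5535616  g_{16} = 15123584.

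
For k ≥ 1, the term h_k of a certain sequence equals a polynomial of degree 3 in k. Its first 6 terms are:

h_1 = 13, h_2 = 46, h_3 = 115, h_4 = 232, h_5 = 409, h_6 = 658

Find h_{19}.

15907

1st diffs: 33, 69, 117, 177, 249.
2nd diffs: 36, 48, 60, 72.
3rd diffs: 12, 12, 12 (constant).
Newton forward-difference form: h_k = 13 + 33·C(k-1,1) + 36·C(k-1,2) + 12·C(k-1,3).
At k = 19: k-1 = 18, so h_{19} = 13 + 594 + 5508 + 9792 = 15907.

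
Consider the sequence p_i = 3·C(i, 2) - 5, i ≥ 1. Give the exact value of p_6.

C(6, 2) = 15, so p_6 = 40.

40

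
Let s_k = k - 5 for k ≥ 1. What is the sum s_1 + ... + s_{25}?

200

Over k = 1..25: Σk = 325.
Total = (1)·325 + (-5)·25 = 200.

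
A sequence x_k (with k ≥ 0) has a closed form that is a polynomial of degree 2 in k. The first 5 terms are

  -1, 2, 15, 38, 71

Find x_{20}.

1st diffs: 3, 13, 23, 33.
2nd diffs: 10, 10, 10 (constant).
Newton forward-difference form: x_k = -1 + 3·C(k,1) + 10·C(k,2).
At k = 20: k = 20, so x_{20} = -1 + 60 + 1900 = 1959.

1959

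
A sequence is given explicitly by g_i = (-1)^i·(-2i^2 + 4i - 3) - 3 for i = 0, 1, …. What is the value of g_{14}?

-342

(-1)^14 = 1; -2i^2 + 4i - 3 at i=14 is -339; so g_{14} = -342.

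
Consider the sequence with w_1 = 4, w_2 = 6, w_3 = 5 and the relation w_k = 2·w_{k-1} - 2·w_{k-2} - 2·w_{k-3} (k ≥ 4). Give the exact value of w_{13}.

-6464

Step forward from the initial values:
w_4 = -10; w_5 = -42; w_6 = -74; w_7 = -44; w_8 = 144; w_9 = 524; w_{10} = 848; w_{11} = 360; w_{12} = -2024; w_{13} = -6464.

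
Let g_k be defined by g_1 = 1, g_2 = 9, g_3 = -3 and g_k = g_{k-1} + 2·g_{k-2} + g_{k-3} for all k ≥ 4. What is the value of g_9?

469

Compute successive terms:
g_4 = 16, g_5 = 19, g_6 = 48, g_7 = 102, g_8 = 217, g_9 = 469.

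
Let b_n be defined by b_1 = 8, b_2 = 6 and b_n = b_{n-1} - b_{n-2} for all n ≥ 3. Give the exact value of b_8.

6

Compute successive terms:
b_3 = -2;  b_4 = -8;  b_5 = -6;  b_6 = 2;  b_7 = 8;  b_8 = 6.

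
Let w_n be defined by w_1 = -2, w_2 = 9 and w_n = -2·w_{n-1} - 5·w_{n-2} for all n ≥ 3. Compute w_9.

-122

Step forward from the initial values:
w_3 = -8, w_4 = -29, w_5 = 98, w_6 = -51, w_7 = -388, w_8 = 1031, w_9 = -122.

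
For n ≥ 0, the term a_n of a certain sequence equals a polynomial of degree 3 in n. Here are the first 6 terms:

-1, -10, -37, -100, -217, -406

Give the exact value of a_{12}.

-5257

1st diffs: -9, -27, -63, -117, -189.
2nd diffs: -18, -36, -54, -72.
3rd diffs: -18, -18, -18 (constant).
Newton forward-difference form: a_n = -1 + (-9)·C(n,1) + (-18)·C(n,2) + (-18)·C(n,3).
At n = 12: n = 12, so a_{12} = -1 - 108 - 1188 - 3960 = -5257.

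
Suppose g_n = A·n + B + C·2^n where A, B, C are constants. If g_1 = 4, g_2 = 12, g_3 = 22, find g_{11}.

2110

Plug in n = 1, 2, 3: A + B + 2C = 4; 2A + B + 4C = 12; 3A + B + 8C = 22.
Subtracting the first from the second: A + 2C = 8.
Subtracting the second from the third: A + 4C = 10.
Solving: C = 1, A = 6, then B = -4.
Hence g_{11} = 6·11 + (-4) + 1·2048 = 2110.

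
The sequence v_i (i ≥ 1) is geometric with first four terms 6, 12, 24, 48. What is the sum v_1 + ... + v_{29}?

Common ratio r = 2.
v_i = 6·2^(i-1).
S = 6·(2^29 - 1)/(2 - 1) = 6·(536870912 - 1)/(1) = 3221225466.

3221225466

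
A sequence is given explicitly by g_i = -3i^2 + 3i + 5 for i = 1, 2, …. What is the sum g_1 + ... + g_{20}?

-7880

Over i = 1..20: Σi = 210, Σi² = 2870.
Total = (-3)·2870 + (3)·210 + (5)·20 = -7880.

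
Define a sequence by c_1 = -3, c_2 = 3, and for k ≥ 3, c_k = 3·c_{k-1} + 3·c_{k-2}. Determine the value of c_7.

c_3 = 0  c_4 = 9  c_5 = 27  c_6 = 108  c_7 = 405.

405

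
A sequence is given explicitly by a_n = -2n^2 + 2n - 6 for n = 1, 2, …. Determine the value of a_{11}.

a_{11} = -2·11^2 + 2·11 - 6 = -226.

-226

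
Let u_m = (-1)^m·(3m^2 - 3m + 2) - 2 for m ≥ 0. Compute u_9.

(-1)^9 = -1; 3m^2 - 3m + 2 at m=9 is 218; so u_9 = -220.

-220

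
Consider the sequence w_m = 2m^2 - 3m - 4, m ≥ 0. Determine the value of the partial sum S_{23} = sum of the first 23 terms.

Over m = 0..22: Σm = 253, Σm² = 3795.
Total = (2)·3795 + (-3)·253 + (-4)·23 = 6739.

6739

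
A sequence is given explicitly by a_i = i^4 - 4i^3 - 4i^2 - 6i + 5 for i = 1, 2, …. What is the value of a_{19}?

101332

a_{19} = 1·19^4 - 4·19^3 - 4·19^2 - 6·19 + 5 = 101332.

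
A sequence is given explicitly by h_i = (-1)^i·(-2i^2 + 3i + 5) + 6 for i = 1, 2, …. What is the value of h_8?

(-1)^8 = 1; -2i^2 + 3i + 5 at i=8 is -99; so h_8 = -93.

-93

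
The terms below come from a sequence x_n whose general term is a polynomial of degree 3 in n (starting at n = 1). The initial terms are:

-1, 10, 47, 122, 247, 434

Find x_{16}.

8354

1st diffs: 11, 37, 75, 125, 187.
2nd diffs: 26, 38, 50, 62.
3rd diffs: 12, 12, 12 (constant).
So x_n = 2n^3 + n^2 - 6n + 2.
Evaluating at n = 16 gives x_{16} = 8354.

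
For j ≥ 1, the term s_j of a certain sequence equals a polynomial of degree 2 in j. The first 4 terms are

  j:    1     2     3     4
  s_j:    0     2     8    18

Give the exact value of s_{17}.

1st diffs: 2, 6, 10.
2nd diffs: 4, 4 (constant).
So s_j = 2j^2 - 4j + 2.
Evaluating at j = 17 gives s_{17} = 512.

512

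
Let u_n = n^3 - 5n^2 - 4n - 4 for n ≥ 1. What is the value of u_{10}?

456

u_{10} = 1·10^3 - 5·10^2 - 4·10 - 4 = 456.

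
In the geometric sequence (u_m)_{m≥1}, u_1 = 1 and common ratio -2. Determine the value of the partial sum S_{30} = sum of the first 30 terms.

-357913941

u_m = 1·(-2)^(m-1).
S = 1·((-2)^30 - 1)/(-2 - 1) = 1·(1073741824 - 1)/(-3) = -357913941.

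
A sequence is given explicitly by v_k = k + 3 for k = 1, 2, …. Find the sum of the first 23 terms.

345

Over k = 1..23: Σk = 276.
Total = (1)·276 + (3)·23 = 345.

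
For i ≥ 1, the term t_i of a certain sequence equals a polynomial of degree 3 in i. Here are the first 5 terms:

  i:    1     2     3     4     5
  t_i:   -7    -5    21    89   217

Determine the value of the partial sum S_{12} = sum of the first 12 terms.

1st diffs: 2, 26, 68, 128.
2nd diffs: 24, 42, 60.
3rd diffs: 18, 18 (constant).
So t_i = 3i^3 - 6i^2 - i - 3.
Continuing: …, 423, 725, 1141, 1689, …, t_{12} = 4305.
Summing i = 1..12 (12 terms) gives 14238.

14238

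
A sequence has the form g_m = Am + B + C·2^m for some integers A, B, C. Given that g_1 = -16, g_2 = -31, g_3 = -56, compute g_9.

Write the equations: A + B + 2C = -16; 2A + B + 4C = -31; 3A + B + 8C = -56.
Subtracting the first from the second: A + 2C = -15.
Subtracting the second from the third: A + 4C = -25.
Solving: C = -5, A = -5, then B = -1.
Therefore g_9 = -45 + (-1) + (-5)·512 = -2606.

-2606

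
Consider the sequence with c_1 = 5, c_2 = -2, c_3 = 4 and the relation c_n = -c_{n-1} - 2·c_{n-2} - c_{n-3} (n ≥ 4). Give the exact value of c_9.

c_4 = -5  c_5 = -1  c_6 = 7  c_7 = 0  c_8 = -13  c_9 = 6.

6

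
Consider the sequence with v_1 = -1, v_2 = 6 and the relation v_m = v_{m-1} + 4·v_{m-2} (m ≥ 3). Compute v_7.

v_3 = 2;  v_4 = 26;  v_5 = 34;  v_6 = 138;  v_7 = 274.

274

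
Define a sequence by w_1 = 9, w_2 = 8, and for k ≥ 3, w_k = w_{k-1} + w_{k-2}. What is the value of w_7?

109

Applying the relation repeatedly:
w_3 = 17;  w_4 = 25;  w_5 = 42;  w_6 = 67;  w_7 = 109.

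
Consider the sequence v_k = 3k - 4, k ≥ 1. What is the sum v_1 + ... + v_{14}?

259

Over k = 1..14: Σk = 105.
Total = (3)·105 + (-4)·14 = 259.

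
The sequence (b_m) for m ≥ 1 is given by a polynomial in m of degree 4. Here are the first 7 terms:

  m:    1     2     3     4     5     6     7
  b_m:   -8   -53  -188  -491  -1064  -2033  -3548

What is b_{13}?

-35528

1st diffs: -45, -135, -303, -573, -969, -1515.
2nd diffs: -90, -168, -270, -396, -546.
3rd diffs: -78, -102, -126, -150.
4th diffs: -24, -24, -24 (constant).
Newton forward-difference form: b_m = -8 + (-45)·C(m-1,1) + (-90)·C(m-1,2) + (-78)·C(m-1,3) + (-24)·C(m-1,4).
At m = 13: m-1 = 12, so b_{13} = -8 - 540 - 5940 - 17160 - 11880 = -35528.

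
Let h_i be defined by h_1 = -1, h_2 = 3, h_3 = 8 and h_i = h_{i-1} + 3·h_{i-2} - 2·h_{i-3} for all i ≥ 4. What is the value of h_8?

h_4 = 19  h_5 = 37  h_6 = 78  h_7 = 151  h_8 = 311.

311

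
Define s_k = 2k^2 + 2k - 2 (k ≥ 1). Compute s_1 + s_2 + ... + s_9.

Over k = 1..9: Σk = 45, Σk² = 285.
Total = (2)·285 + (2)·45 + (-2)·9 = 642.

642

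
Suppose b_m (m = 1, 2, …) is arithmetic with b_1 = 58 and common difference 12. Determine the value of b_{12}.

b_m = 58 + (m - 1)·12.
b_{12} = 58 + 11·12 = 190.

190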